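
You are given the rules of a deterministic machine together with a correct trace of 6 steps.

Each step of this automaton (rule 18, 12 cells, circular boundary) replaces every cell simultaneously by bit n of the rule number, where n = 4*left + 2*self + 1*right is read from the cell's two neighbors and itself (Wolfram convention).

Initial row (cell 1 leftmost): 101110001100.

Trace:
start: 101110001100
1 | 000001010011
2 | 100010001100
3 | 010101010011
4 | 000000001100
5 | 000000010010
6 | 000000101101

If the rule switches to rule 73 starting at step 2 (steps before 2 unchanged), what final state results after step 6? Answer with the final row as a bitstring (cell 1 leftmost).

(re-executing steps 2..6 under rule 73; state before step 2: 000001010011)
2 | 011100000011
3 | 010101111011
4 | 000001001011
5 | 011100000011
6 | 010101111011

010101111011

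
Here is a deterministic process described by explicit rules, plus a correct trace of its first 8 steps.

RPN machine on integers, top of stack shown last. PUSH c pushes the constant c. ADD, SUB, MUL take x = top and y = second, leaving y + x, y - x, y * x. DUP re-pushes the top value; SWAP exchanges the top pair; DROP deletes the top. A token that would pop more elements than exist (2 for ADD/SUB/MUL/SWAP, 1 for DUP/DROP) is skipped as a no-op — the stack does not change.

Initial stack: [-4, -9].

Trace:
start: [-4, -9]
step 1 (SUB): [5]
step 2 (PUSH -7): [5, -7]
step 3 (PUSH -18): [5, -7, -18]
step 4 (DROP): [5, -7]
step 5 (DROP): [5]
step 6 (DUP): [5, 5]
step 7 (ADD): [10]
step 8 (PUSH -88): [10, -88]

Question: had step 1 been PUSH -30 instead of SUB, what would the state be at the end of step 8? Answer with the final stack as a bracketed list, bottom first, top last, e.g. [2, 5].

[-4, -9, -60, -88]

(re-executing from step 1 with the substitution; state before step 1: [-4, -9])
step 1 (PUSH -30): [-4, -9, -30]
step 2 (PUSH -7): [-4, -9, -30, -7]
step 3 (PUSH -18): [-4, -9, -30, -7, -18]
step 4 (DROP): [-4, -9, -30, -7]
step 5 (DROP): [-4, -9, -30]
step 6 (DUP): [-4, -9, -30, -30]
step 7 (ADD): [-4, -9, -60]
step 8 (PUSH -88): [-4, -9, -60, -88]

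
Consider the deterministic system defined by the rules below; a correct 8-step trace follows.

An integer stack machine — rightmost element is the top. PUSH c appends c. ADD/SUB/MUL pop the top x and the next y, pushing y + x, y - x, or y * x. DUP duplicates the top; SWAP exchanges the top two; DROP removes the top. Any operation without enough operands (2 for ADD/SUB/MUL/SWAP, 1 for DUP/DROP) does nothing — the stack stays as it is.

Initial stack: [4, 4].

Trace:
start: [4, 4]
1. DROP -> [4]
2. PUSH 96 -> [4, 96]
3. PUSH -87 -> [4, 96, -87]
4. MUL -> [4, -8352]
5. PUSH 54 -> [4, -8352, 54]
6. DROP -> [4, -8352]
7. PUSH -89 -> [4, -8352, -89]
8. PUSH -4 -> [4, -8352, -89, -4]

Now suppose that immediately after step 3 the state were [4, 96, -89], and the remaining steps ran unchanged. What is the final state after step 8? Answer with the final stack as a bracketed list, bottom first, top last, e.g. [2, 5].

state after step 3 := [4, 96, -89]
4. MUL -> [4, -8544]
5. PUSH 54 -> [4, -8544, 54]
6. DROP -> [4, -8544]
7. PUSH -89 -> [4, -8544, -89]
8. PUSH -4 -> [4, -8544, -89, -4]

[4, -8544, -89, -4]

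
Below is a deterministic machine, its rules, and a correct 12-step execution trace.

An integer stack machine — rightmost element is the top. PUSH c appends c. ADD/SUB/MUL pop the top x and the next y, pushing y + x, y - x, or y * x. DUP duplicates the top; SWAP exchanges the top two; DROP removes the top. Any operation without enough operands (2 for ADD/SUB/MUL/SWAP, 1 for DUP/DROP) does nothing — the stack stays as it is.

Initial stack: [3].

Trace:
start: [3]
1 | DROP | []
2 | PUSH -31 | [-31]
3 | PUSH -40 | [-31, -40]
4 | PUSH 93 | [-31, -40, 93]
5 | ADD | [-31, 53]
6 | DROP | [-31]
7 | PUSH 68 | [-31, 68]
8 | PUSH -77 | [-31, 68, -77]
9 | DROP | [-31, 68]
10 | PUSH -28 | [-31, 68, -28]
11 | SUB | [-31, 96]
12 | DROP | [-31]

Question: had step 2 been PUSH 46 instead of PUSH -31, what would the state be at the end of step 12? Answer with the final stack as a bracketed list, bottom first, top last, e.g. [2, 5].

(re-executing from step 2 with the substitution; state before step 2: [])
2 | PUSH 46 | [46]
3 | PUSH -40 | [46, -40]
4 | PUSH 93 | [46, -40, 93]
5 | ADD | [46, 53]
6 | DROP | [46]
7 | PUSH 68 | [46, 68]
8 | PUSH -77 | [46, 68, -77]
9 | DROP | [46, 68]
10 | PUSH -28 | [46, 68, -28]
11 | SUB | [46, 96]
12 | DROP | [46]

[46]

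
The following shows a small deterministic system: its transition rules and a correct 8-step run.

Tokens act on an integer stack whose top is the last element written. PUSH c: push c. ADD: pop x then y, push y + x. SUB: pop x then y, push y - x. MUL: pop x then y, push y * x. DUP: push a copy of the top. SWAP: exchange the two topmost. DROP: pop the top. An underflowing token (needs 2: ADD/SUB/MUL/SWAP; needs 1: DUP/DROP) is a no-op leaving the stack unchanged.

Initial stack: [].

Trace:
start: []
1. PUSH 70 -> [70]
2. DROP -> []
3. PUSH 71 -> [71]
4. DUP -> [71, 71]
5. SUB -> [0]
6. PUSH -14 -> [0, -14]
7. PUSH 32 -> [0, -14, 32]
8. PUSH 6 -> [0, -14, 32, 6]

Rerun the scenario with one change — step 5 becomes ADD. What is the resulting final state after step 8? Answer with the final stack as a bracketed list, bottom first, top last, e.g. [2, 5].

(re-executing from step 5 with the substitution; state before step 5: [71, 71])
5. ADD -> [142]
6. PUSH -14 -> [142, -14]
7. PUSH 32 -> [142, -14, 32]
8. PUSH 6 -> [142, -14, 32, 6]

[142, -14, 32, 6]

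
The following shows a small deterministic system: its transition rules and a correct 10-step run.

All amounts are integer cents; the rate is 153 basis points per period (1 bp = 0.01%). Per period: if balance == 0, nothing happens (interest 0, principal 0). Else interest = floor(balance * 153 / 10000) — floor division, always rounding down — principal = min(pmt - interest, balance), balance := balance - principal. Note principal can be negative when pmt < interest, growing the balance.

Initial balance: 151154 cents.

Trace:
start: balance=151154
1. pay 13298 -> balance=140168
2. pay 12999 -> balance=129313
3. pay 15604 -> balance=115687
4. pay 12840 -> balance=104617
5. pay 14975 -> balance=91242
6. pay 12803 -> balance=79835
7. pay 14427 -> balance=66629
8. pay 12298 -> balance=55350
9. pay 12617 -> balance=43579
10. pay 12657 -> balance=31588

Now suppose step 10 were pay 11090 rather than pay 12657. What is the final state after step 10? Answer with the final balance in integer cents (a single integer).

33155

(re-executing from step 10 with the substitution; state before step 10: balance=43579)
10. pay 11090 -> balance=33155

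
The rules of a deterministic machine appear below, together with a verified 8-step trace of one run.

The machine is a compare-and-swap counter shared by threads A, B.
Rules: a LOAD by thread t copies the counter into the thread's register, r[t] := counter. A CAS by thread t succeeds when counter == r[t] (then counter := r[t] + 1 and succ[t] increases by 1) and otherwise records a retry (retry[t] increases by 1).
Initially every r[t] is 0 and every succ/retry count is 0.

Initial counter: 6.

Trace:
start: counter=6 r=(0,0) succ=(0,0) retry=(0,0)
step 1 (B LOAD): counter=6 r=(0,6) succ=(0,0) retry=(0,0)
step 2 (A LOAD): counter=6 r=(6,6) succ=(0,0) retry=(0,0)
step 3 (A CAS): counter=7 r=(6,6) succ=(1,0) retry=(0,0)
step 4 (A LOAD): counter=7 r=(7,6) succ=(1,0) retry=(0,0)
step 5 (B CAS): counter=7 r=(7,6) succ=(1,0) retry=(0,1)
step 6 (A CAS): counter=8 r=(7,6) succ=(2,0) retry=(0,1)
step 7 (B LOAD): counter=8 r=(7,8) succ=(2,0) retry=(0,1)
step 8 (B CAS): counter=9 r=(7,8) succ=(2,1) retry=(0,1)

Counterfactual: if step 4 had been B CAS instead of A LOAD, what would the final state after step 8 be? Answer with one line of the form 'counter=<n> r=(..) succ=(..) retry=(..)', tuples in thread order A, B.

(re-executing from step 4 with the substitution; state before step 4: counter=7 r=(6,6) succ=(1,0) retry=(0,0))
step 4 (B CAS): counter=7 r=(6,6) succ=(1,0) retry=(0,1)
step 5 (B CAS): counter=7 r=(6,6) succ=(1,0) retry=(0,2)
step 6 (A CAS): counter=7 r=(6,6) succ=(1,0) retry=(1,2)
step 7 (B LOAD): counter=7 r=(6,7) succ=(1,0) retry=(1,2)
step 8 (B CAS): counter=8 r=(6,7) succ=(1,1) retry=(1,2)

counter=8 r=(6,7) succ=(1,1) retry=(1,2)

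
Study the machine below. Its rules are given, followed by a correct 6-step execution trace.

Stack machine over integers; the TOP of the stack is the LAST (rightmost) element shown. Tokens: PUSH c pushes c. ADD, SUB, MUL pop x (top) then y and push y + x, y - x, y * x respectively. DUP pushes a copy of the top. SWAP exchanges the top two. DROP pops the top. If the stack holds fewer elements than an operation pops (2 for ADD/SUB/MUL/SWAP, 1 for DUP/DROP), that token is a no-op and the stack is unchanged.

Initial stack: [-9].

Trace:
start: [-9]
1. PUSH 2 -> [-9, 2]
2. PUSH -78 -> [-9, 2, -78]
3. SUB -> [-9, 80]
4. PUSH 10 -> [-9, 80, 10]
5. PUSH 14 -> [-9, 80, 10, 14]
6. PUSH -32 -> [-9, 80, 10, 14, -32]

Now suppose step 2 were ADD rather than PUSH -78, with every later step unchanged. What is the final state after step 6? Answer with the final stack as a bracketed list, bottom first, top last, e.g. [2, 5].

[-7, 10, 14, -32]

(re-executing from step 2 with the substitution; state before step 2: [-9, 2])
2. ADD -> [-7]
3. SUB -> [-7]
4. PUSH 10 -> [-7, 10]
5. PUSH 14 -> [-7, 10, 14]
6. PUSH -32 -> [-7, 10, 14, -32]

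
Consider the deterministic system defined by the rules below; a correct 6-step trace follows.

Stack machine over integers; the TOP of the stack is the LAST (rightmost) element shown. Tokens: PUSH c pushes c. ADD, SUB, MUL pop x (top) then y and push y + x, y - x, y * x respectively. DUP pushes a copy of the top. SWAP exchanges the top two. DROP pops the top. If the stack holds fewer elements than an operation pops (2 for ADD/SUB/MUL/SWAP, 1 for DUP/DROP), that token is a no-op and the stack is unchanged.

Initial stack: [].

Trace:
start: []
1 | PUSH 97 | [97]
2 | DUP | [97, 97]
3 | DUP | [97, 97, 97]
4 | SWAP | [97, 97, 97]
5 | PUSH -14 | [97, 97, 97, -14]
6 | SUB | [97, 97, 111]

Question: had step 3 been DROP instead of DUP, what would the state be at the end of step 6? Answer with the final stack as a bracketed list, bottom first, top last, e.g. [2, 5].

[111]

(re-executing from step 3 with the substitution; state before step 3: [97, 97])
3 | DROP | [97]
4 | SWAP | [97]
5 | PUSH -14 | [97, -14]
6 | SUB | [111]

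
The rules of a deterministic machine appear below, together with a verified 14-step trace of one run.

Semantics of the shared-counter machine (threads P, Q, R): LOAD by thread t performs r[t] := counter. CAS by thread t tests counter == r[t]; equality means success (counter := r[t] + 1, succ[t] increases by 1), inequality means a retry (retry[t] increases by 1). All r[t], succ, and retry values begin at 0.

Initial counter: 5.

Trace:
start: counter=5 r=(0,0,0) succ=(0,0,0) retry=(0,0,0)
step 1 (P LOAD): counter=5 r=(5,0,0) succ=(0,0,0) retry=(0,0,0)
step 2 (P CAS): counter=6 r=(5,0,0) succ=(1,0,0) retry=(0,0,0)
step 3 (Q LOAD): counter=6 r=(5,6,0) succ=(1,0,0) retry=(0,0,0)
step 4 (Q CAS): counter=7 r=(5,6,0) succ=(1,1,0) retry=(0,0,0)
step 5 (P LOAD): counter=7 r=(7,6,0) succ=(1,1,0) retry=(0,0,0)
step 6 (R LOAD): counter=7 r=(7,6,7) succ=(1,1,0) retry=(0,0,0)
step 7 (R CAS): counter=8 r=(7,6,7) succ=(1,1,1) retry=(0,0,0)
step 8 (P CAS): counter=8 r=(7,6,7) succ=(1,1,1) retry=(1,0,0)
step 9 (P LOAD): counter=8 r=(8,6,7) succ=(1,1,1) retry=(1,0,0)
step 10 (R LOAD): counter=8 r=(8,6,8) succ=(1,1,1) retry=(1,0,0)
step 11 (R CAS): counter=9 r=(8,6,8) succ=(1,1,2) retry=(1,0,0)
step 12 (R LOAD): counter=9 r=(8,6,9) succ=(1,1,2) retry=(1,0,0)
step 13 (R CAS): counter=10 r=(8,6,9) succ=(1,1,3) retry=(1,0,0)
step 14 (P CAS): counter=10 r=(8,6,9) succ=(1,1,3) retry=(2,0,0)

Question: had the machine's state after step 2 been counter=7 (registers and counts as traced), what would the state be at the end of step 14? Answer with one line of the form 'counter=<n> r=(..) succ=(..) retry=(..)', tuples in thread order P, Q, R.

counter=11 r=(9,7,10) succ=(1,1,3) retry=(2,0,0)

state after step 2 := counter=7 r=(5,0,0) succ=(1,0,0) retry=(0,0,0)
step 3 (Q LOAD): counter=7 r=(5,7,0) succ=(1,0,0) retry=(0,0,0)
step 4 (Q CAS): counter=8 r=(5,7,0) succ=(1,1,0) retry=(0,0,0)
step 5 (P LOAD): counter=8 r=(8,7,0) succ=(1,1,0) retry=(0,0,0)
step 6 (R LOAD): counter=8 r=(8,7,8) succ=(1,1,0) retry=(0,0,0)
step 7 (R CAS): counter=9 r=(8,7,8) succ=(1,1,1) retry=(0,0,0)
step 8 (P CAS): counter=9 r=(8,7,8) succ=(1,1,1) retry=(1,0,0)
step 9 (P LOAD): counter=9 r=(9,7,8) succ=(1,1,1) retry=(1,0,0)
step 10 (R LOAD): counter=9 r=(9,7,9) succ=(1,1,1) retry=(1,0,0)
step 11 (R CAS): counter=10 r=(9,7,9) succ=(1,1,2) retry=(1,0,0)
step 12 (R LOAD): counter=10 r=(9,7,10) succ=(1,1,2) retry=(1,0,0)
step 13 (R CAS): counter=11 r=(9,7,10) succ=(1,1,3) retry=(1,0,0)
step 14 (P CAS): counter=11 r=(9,7,10) succ=(1,1,3) retry=(2,0,0)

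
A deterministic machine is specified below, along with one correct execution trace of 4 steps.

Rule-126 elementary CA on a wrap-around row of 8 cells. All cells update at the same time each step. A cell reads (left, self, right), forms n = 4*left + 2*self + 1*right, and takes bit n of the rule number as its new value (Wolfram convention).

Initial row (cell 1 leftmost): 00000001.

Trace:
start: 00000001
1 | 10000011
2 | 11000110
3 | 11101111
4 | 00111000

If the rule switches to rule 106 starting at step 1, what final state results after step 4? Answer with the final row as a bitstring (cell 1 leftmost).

00010000

(re-executing steps 1..4 under rule 106; state before step 1: 00000001)
1 | 00000010
2 | 00000100
3 | 00001000
4 | 00010000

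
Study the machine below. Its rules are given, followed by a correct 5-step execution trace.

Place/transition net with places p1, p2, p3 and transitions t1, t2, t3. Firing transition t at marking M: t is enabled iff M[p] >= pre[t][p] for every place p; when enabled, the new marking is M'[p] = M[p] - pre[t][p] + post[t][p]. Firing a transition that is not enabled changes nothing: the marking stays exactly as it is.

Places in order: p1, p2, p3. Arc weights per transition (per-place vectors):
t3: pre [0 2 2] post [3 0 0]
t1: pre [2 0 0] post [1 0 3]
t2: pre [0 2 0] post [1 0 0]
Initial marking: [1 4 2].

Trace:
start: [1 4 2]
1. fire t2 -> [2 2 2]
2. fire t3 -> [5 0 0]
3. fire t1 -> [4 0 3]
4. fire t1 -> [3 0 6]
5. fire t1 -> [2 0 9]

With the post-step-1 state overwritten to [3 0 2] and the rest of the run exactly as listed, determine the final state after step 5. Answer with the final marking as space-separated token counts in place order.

state after step 1 := [3 0 2]
2. fire t3 -> [3 0 2]
3. fire t1 -> [2 0 5]
4. fire t1 -> [1 0 8]
5. fire t1 -> [1 0 8]

1 0 8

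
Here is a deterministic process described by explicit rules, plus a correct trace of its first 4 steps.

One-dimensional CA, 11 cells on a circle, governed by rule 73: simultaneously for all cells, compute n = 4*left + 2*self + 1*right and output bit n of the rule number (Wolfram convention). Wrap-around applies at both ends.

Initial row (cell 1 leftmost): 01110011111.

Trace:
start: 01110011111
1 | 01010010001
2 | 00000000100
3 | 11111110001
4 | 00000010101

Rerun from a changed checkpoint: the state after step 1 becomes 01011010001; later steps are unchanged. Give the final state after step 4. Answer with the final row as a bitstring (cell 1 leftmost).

state after step 1 := 01011010001
2 | 00011000100
3 | 11011010001
4 | 01011000101

01011000101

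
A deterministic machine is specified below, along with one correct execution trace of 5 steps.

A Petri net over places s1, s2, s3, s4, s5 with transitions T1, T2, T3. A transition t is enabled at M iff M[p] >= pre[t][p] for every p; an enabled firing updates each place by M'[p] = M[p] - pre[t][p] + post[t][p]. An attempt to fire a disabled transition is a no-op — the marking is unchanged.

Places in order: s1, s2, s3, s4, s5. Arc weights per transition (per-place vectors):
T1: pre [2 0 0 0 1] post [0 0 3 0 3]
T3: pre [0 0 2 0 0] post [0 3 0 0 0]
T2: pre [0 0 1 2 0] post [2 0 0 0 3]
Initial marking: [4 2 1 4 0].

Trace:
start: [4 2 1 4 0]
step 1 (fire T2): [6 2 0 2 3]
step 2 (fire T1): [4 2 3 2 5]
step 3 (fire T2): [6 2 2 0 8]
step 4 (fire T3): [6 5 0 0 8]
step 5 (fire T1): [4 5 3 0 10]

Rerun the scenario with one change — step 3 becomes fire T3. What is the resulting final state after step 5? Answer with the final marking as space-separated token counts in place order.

(re-executing from step 3 with the substitution; state before step 3: [4 2 3 2 5])
step 3 (fire T3): [4 5 1 2 5]
step 4 (fire T3): [4 5 1 2 5]
step 5 (fire T1): [2 5 4 2 7]

2 5 4 2 7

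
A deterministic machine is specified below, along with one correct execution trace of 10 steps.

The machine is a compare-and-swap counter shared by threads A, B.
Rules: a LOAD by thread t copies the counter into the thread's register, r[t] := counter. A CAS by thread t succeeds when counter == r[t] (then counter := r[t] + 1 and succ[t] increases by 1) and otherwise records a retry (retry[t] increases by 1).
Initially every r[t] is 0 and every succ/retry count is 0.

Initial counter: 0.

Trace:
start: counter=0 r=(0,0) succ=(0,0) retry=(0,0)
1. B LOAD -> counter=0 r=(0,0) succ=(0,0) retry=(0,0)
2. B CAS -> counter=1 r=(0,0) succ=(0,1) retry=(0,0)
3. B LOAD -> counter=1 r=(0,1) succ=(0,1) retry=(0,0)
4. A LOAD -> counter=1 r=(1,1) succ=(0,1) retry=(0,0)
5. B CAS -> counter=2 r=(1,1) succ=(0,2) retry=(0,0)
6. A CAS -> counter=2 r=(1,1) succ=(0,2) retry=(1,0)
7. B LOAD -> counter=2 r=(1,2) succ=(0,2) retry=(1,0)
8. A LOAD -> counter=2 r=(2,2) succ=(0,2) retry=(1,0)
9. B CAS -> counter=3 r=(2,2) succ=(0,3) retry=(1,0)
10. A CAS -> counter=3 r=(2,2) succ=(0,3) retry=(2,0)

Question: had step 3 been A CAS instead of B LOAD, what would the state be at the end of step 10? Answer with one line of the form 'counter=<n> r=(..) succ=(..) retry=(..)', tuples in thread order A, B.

counter=3 r=(2,2) succ=(1,2) retry=(2,1)

(re-executing from step 3 with the substitution; state before step 3: counter=1 r=(0,0) succ=(0,1) retry=(0,0))
3. A CAS -> counter=1 r=(0,0) succ=(0,1) retry=(1,0)
4. A LOAD -> counter=1 r=(1,0) succ=(0,1) retry=(1,0)
5. B CAS -> counter=1 r=(1,0) succ=(0,1) retry=(1,1)
6. A CAS -> counter=2 r=(1,0) succ=(1,1) retry=(1,1)
7. B LOAD -> counter=2 r=(1,2) succ=(1,1) retry=(1,1)
8. A LOAD -> counter=2 r=(2,2) succ=(1,1) retry=(1,1)
9. B CAS -> counter=3 r=(2,2) succ=(1,2) retry=(1,1)
10. A CAS -> counter=3 r=(2,2) succ=(1,2) retry=(2,1)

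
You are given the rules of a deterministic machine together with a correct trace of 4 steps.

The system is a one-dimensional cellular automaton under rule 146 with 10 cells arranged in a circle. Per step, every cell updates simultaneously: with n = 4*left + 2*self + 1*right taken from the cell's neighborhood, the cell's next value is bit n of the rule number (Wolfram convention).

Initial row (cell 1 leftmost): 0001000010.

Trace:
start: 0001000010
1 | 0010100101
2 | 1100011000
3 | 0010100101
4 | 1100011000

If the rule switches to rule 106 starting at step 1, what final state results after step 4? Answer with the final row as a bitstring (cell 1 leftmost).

(re-executing steps 1..4 under rule 106; state before step 1: 0001000010)
1 | 0010000100
2 | 0100001000
3 | 1000010000
4 | 0000100001

0000100001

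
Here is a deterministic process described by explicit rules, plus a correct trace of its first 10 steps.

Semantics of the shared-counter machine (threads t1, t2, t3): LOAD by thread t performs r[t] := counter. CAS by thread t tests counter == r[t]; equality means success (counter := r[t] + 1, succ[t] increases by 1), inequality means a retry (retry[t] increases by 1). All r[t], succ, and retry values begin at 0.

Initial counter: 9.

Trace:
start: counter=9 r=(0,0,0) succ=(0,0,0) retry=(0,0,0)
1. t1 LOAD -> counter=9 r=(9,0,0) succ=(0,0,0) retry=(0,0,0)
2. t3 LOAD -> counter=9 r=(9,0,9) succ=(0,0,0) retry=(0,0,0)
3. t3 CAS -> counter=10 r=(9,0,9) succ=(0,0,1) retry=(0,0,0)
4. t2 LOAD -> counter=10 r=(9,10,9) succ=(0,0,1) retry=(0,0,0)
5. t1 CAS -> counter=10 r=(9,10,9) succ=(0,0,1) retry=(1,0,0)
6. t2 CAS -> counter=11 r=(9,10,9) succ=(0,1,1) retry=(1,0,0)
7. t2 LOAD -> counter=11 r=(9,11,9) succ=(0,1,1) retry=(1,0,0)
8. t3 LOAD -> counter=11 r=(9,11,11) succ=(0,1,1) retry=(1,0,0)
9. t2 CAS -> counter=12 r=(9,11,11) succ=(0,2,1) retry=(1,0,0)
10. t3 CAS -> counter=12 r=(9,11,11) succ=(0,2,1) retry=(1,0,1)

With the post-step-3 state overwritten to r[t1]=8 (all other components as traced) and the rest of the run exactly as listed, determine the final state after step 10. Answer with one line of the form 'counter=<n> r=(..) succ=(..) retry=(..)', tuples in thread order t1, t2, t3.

counter=12 r=(8,11,11) succ=(0,2,1) retry=(1,0,1)

state after step 3 := counter=10 r=(8,0,9) succ=(0,0,1) retry=(0,0,0)
4. t2 LOAD -> counter=10 r=(8,10,9) succ=(0,0,1) retry=(0,0,0)
5. t1 CAS -> counter=10 r=(8,10,9) succ=(0,0,1) retry=(1,0,0)
6. t2 CAS -> counter=11 r=(8,10,9) succ=(0,1,1) retry=(1,0,0)
7. t2 LOAD -> counter=11 r=(8,11,9) succ=(0,1,1) retry=(1,0,0)
8. t3 LOAD -> counter=11 r=(8,11,11) succ=(0,1,1) retry=(1,0,0)
9. t2 CAS -> counter=12 r=(8,11,11) succ=(0,2,1) retry=(1,0,0)
10. t3 CAS -> counter=12 r=(8,11,11) succ=(0,2,1) retry=(1,0,1)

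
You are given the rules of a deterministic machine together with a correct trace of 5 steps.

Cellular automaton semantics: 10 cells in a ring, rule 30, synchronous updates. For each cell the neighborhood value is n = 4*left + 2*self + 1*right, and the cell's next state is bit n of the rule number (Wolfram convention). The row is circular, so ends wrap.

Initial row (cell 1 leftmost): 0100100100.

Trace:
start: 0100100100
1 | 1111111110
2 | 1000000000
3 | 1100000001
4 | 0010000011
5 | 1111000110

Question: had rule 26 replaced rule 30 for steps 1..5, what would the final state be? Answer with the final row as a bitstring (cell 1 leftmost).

0110101011

(re-executing steps 1..5 under rule 26; state before step 1: 0100100100)
1 | 1011011010
2 | 0010010000
3 | 0101101000
4 | 1001000100
5 | 0110101011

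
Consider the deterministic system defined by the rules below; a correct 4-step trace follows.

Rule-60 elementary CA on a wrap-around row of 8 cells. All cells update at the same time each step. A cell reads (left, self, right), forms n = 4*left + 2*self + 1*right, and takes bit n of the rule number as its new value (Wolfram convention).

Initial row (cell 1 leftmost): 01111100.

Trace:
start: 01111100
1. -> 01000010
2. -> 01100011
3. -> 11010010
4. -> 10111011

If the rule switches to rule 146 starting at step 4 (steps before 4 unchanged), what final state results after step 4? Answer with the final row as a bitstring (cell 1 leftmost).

(re-executing step 4 under rule 146; state before step 4: 11010010)
4. -> 00001100

00001100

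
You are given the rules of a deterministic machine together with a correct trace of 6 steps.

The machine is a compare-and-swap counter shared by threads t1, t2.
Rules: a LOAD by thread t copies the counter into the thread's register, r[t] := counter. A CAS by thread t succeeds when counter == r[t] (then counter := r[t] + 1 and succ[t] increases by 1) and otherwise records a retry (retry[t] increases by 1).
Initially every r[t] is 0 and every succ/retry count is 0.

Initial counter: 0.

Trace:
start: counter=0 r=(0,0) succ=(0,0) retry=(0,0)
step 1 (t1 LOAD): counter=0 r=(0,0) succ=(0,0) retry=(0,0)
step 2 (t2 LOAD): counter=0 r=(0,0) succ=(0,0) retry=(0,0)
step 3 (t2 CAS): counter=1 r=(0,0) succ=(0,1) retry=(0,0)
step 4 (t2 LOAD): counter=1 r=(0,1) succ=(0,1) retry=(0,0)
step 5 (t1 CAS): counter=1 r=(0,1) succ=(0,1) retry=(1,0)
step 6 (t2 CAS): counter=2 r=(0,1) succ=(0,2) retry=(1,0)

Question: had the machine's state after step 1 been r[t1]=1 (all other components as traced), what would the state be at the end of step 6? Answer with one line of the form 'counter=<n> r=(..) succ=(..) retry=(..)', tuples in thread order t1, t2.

counter=2 r=(1,1) succ=(1,1) retry=(0,1)

state after step 1 := counter=0 r=(1,0) succ=(0,0) retry=(0,0)
step 2 (t2 LOAD): counter=0 r=(1,0) succ=(0,0) retry=(0,0)
step 3 (t2 CAS): counter=1 r=(1,0) succ=(0,1) retry=(0,0)
step 4 (t2 LOAD): counter=1 r=(1,1) succ=(0,1) retry=(0,0)
step 5 (t1 CAS): counter=2 r=(1,1) succ=(1,1) retry=(0,0)
step 6 (t2 CAS): counter=2 r=(1,1) succ=(1,1) retry=(0,1)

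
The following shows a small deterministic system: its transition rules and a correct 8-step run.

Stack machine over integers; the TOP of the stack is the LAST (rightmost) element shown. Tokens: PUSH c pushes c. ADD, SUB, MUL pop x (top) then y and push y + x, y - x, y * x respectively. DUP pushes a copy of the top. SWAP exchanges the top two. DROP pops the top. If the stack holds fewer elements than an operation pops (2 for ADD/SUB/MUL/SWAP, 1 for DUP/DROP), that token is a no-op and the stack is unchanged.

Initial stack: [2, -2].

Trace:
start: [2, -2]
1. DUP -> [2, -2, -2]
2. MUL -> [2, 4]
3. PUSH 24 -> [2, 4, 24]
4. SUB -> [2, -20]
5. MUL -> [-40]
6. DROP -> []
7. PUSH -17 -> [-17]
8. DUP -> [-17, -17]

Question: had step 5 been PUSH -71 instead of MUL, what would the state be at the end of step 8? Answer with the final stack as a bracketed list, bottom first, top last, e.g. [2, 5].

[2, -20, -17, -17]

(re-executing from step 5 with the substitution; state before step 5: [2, -20])
5. PUSH -71 -> [2, -20, -71]
6. DROP -> [2, -20]
7. PUSH -17 -> [2, -20, -17]
8. DUP -> [2, -20, -17, -17]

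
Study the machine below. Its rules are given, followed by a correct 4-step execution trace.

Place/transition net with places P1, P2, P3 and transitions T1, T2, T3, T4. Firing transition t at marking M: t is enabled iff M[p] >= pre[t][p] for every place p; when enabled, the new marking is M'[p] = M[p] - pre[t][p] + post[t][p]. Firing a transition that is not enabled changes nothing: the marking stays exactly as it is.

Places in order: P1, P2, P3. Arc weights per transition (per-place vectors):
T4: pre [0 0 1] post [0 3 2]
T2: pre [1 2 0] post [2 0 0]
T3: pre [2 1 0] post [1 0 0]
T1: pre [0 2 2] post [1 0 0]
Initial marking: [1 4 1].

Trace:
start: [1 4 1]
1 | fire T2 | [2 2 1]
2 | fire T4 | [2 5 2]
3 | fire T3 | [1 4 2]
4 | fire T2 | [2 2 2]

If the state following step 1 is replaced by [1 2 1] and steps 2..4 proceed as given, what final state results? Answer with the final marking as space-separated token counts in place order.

state after step 1 := [1 2 1]
2 | fire T4 | [1 5 2]
3 | fire T3 | [1 5 2]
4 | fire T2 | [2 3 2]

2 3 2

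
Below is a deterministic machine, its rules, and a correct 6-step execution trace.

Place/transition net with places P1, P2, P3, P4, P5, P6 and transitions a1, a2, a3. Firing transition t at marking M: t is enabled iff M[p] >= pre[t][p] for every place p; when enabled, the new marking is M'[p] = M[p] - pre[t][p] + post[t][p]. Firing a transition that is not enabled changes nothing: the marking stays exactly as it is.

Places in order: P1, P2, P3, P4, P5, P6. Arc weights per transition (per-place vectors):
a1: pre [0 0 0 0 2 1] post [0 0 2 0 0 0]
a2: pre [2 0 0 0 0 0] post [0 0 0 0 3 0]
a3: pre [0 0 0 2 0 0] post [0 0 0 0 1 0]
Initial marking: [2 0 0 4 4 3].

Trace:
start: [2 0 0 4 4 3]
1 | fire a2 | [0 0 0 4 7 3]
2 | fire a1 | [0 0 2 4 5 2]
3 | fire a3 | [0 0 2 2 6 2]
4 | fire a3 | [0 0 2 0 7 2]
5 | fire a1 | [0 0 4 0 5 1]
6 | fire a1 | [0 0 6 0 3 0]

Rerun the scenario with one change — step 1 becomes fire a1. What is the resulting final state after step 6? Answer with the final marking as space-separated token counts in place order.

(re-executing from step 1 with the substitution; state before step 1: [2 0 0 4 4 3])
1 | fire a1 | [2 0 2 4 2 2]
2 | fire a1 | [2 0 4 4 0 1]
3 | fire a3 | [2 0 4 2 1 1]
4 | fire a3 | [2 0 4 0 2 1]
5 | fire a1 | [2 0 6 0 0 0]
6 | fire a1 | [2 0 6 0 0 0]

2 0 6 0 0 0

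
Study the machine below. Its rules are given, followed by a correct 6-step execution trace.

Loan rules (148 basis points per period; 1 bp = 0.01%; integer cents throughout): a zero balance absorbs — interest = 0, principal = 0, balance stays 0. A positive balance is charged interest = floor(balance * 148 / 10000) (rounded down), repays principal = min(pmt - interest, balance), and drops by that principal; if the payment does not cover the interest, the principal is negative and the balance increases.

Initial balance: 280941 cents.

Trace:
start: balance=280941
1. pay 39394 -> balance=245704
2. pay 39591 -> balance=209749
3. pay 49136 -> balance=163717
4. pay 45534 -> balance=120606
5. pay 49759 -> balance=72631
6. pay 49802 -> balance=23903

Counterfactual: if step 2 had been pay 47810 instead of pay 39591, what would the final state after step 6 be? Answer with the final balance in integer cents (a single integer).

15186

(re-executing from step 2 with the substitution; state before step 2: balance=245704)
2. pay 47810 -> balance=201530
3. pay 49136 -> balance=155376
4. pay 45534 -> balance=112141
5. pay 49759 -> balance=64041
6. pay 49802 -> balance=15186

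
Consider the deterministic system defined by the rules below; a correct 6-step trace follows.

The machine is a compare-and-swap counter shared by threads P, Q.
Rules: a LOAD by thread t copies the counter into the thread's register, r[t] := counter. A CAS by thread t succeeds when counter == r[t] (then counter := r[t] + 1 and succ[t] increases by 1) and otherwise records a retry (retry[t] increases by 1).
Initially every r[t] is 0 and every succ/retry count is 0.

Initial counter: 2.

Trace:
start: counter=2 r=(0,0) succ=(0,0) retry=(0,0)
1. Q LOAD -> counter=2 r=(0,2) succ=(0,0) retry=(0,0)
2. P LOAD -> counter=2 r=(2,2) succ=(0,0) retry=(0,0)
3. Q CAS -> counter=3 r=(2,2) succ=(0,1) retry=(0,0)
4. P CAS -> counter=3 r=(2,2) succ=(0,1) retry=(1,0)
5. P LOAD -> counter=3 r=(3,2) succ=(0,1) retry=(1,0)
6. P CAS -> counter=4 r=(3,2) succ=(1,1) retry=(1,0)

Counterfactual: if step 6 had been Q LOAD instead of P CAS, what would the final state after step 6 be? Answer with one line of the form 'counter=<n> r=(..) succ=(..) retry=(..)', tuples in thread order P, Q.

counter=3 r=(3,3) succ=(0,1) retry=(1,0)

(re-executing from step 6 with the substitution; state before step 6: counter=3 r=(3,2) succ=(0,1) retry=(1,0))
6. Q LOAD -> counter=3 r=(3,3) succ=(0,1) retry=(1,0)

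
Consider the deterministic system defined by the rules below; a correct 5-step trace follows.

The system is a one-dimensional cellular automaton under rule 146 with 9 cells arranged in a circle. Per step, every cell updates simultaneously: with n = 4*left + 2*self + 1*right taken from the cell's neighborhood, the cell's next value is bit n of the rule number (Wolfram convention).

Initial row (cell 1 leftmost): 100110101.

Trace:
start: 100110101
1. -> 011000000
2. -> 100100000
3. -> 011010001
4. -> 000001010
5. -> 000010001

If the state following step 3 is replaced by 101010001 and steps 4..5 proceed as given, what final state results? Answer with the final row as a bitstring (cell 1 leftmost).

000010001

state after step 3 := 101010001
4. -> 000001010
5. -> 000010001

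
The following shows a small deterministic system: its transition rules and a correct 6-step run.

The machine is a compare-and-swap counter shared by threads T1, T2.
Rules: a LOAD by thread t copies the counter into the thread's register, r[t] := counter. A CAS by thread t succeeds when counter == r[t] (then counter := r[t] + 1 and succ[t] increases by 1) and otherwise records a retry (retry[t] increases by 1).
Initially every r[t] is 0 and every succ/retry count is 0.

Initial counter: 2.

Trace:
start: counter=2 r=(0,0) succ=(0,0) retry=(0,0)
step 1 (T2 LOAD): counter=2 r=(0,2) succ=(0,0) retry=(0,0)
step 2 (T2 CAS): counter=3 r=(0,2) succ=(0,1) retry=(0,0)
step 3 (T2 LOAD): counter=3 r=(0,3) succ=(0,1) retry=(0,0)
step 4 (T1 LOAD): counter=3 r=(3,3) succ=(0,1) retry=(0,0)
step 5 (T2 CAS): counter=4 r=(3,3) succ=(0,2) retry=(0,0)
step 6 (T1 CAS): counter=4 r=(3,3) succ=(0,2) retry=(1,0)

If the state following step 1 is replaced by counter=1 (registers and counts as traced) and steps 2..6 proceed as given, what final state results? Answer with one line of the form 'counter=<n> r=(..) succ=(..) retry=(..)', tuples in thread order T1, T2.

state after step 1 := counter=1 r=(0,2) succ=(0,0) retry=(0,0)
step 2 (T2 CAS): counter=1 r=(0,2) succ=(0,0) retry=(0,1)
step 3 (T2 LOAD): counter=1 r=(0,1) succ=(0,0) retry=(0,1)
step 4 (T1 LOAD): counter=1 r=(1,1) succ=(0,0) retry=(0,1)
step 5 (T2 CAS): counter=2 r=(1,1) succ=(0,1) retry=(0,1)
step 6 (T1 CAS): counter=2 r=(1,1) succ=(0,1) retry=(1,1)

counter=2 r=(1,1) succ=(0,1) retry=(1,1)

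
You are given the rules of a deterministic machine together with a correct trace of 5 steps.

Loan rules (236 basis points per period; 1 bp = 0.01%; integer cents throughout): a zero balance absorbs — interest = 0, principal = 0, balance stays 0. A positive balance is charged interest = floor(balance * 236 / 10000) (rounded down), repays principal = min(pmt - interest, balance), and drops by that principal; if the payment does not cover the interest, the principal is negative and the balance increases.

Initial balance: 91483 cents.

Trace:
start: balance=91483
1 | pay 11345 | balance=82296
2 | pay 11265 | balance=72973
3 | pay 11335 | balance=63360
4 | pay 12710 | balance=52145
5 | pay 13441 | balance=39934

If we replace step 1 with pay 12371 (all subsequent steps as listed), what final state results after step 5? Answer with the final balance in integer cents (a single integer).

(re-executing from step 1 with the substitution; state before step 1: balance=91483)
1 | pay 12371 | balance=81270
2 | pay 11265 | balance=71922
3 | pay 11335 | balance=62284
4 | pay 12710 | balance=51043
5 | pay 13441 | balance=38806

38806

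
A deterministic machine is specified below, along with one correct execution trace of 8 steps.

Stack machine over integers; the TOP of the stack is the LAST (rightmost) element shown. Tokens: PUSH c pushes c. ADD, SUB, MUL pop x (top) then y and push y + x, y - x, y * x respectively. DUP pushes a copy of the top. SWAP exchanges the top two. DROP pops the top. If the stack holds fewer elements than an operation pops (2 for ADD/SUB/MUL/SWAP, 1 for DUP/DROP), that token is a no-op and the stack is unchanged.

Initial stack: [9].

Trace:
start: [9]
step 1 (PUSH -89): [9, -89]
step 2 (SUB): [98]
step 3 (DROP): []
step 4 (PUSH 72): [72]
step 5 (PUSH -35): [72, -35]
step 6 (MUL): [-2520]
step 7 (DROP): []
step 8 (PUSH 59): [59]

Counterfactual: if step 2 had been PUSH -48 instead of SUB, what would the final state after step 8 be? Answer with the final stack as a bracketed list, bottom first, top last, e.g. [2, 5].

[9, -89, 59]

(re-executing from step 2 with the substitution; state before step 2: [9, -89])
step 2 (PUSH -48): [9, -89, -48]
step 3 (DROP): [9, -89]
step 4 (PUSH 72): [9, -89, 72]
step 5 (PUSH -35): [9, -89, 72, -35]
step 6 (MUL): [9, -89, -2520]
step 7 (DROP): [9, -89]
step 8 (PUSH 59): [9, -89, 59]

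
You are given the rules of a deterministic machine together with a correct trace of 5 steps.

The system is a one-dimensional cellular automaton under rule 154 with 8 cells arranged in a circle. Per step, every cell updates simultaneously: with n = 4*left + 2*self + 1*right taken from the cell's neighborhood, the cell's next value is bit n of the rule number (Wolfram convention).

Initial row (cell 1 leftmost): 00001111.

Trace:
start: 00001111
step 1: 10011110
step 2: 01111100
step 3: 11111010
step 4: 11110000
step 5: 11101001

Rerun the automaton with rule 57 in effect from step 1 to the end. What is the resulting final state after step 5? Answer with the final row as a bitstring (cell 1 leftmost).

01010101

(re-executing steps 1..5 under rule 57; state before step 1: 00001111)
step 1: 11101000
step 2: 10010110
step 3: 01001101
step 4: 10101010
step 5: 01010101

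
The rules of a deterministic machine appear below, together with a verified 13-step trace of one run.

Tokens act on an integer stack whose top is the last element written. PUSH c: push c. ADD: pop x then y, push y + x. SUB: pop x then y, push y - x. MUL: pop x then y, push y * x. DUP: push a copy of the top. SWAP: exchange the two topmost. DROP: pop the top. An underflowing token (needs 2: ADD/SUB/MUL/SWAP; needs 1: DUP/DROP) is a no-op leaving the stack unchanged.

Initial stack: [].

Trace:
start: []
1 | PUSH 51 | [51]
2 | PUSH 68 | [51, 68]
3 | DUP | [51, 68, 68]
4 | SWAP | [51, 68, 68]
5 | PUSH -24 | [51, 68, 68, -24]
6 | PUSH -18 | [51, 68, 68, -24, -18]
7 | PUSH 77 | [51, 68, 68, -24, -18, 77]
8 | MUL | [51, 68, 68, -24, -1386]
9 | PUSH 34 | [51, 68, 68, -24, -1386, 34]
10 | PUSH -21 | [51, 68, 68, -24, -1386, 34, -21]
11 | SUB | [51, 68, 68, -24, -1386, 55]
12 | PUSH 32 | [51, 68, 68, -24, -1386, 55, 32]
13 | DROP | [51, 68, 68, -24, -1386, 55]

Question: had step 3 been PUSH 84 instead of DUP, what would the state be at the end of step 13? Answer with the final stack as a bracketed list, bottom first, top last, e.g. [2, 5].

(re-executing from step 3 with the substitution; state before step 3: [51, 68])
3 | PUSH 84 | [51, 68, 84]
4 | SWAP | [51, 84, 68]
5 | PUSH -24 | [51, 84, 68, -24]
6 | PUSH -18 | [51, 84, 68, -24, -18]
7 | PUSH 77 | [51, 84, 68, -24, -18, 77]
8 | MUL | [51, 84, 68, -24, -1386]
9 | PUSH 34 | [51, 84, 68, -24, -1386, 34]
10 | PUSH -21 | [51, 84, 68, -24, -1386, 34, -21]
11 | SUB | [51, 84, 68, -24, -1386, 55]
12 | PUSH 32 | [51, 84, 68, -24, -1386, 55, 32]
13 | DROP | [51, 84, 68, -24, -1386, 55]

[51, 84, 68, -24, -1386, 55]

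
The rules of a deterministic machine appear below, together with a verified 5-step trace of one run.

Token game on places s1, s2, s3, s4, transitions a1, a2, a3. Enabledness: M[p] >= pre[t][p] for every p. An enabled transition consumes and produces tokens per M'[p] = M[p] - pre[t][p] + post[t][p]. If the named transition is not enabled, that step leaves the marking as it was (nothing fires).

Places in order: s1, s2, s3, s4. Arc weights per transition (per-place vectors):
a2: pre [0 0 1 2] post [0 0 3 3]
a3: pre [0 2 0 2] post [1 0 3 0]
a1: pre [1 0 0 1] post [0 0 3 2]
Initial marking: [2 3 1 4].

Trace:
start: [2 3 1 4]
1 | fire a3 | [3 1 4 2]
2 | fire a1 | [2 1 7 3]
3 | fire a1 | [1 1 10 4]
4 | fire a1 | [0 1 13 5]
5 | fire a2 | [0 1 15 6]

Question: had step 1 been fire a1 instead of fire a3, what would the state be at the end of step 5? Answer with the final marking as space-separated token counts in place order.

0 3 9 7

(re-executing from step 1 with the substitution; state before step 1: [2 3 1 4])
1 | fire a1 | [1 3 4 5]
2 | fire a1 | [0 3 7 6]
3 | fire a1 | [0 3 7 6]
4 | fire a1 | [0 3 7 6]
5 | fire a2 | [0 3 9 7]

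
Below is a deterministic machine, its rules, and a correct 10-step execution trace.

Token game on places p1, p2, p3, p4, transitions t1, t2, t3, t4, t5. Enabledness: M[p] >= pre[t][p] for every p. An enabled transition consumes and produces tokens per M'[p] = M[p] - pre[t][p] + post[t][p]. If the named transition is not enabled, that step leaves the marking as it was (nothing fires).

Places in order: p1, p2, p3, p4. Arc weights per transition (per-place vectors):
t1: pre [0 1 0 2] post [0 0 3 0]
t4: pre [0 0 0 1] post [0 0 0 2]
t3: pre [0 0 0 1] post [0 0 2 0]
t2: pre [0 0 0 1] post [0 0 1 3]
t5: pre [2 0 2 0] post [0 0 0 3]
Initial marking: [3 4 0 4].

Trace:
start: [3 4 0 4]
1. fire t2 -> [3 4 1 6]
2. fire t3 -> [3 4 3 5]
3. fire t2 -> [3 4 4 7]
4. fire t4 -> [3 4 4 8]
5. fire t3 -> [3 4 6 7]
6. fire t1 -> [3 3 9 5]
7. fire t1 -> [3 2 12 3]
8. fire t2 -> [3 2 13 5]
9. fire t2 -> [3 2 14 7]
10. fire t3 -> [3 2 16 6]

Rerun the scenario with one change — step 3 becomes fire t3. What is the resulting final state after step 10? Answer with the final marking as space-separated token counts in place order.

(re-executing from step 3 with the substitution; state before step 3: [3 4 3 5])
3. fire t3 -> [3 4 5 4]
4. fire t4 -> [3 4 5 5]
5. fire t3 -> [3 4 7 4]
6. fire t1 -> [3 3 10 2]
7. fire t1 -> [3 2 13 0]
8. fire t2 -> [3 2 13 0]
9. fire t2 -> [3 2 13 0]
10. fire t3 -> [3 2 13 0]

3 2 13 0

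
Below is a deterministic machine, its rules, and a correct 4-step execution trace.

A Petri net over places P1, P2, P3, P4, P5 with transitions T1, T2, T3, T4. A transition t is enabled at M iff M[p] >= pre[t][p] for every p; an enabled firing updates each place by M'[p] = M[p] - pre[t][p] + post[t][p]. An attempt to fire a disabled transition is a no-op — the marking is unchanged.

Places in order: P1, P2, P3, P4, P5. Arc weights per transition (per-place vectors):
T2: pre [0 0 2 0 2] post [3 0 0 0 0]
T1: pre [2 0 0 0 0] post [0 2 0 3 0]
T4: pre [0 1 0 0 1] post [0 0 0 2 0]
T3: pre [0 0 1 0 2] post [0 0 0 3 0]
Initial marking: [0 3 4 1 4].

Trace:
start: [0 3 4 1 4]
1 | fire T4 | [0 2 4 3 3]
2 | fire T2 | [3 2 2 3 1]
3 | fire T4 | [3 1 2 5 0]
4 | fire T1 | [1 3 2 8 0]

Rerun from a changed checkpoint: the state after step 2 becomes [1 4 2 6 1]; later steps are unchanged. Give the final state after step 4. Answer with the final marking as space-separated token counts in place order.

state after step 2 := [1 4 2 6 1]
3 | fire T4 | [1 3 2 8 0]
4 | fire T1 | [1 3 2 8 0]

1 3 2 8 0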